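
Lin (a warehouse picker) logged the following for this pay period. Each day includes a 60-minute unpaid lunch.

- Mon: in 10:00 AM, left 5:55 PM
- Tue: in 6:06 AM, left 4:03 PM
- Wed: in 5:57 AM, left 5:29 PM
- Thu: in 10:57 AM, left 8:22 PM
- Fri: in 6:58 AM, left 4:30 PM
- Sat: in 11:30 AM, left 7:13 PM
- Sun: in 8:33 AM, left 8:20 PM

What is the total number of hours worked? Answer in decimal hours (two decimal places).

Mon: 10:00 AM–5:55 PM = 7 h 55 min; less 60 min break → 6 h 55 min
Tue: 6:06 AM–4:03 PM = 9 h 57 min; less 60 min break → 8 h 57 min
Wed: 5:57 AM–5:29 PM = 11 h 32 min; less 60 min break → 10 h 32 min
Thu: 10:57 AM–8:22 PM = 9 h 25 min; less 60 min break → 8 h 25 min
Fri: 6:58 AM–4:30 PM = 9 h 32 min; less 60 min break → 8 h 32 min
Sat: 11:30 AM–7:13 PM = 7 h 43 min; less 60 min break → 6 h 43 min
Sun: 8:33 AM–8:20 PM = 11 h 47 min; less 60 min break → 10 h 47 min
Total: 6 h 55 min + 8 h 57 min + 10 h 32 min + 8 h 25 min + 8 h 32 min + 6 h 43 min + 10 h 47 min = 60 h 51 min.

60.85 hours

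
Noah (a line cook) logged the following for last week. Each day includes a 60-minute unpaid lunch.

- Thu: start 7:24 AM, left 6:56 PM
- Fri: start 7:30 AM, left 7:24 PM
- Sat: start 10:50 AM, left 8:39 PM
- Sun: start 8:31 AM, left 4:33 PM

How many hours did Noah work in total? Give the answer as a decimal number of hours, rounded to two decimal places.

Thu: 7:24 AM–6:56 PM = 11 h 32 min; less 60 min break → 10 h 32 min
Fri: 7:30 AM–7:24 PM = 11 h 54 min; less 60 min break → 10 h 54 min
Sat: 10:50 AM–8:39 PM = 9 h 49 min; less 60 min break → 8 h 49 min
Sun: 8:31 AM–4:33 PM = 8 h 2 min; less 60 min break → 7 h 2 min
Total: 10 h 32 min + 10 h 54 min + 8 h 49 min + 7 h 2 min = 37 h 17 min.

37.28 hours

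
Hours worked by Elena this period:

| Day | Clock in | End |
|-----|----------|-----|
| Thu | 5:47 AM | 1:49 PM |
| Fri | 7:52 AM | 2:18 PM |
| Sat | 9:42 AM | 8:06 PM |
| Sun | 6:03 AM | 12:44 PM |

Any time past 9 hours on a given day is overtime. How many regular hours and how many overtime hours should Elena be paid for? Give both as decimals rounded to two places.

Regular 30.15 hours, overtime 1.40 hours

Thu: 5:47 AM–1:49 PM = 8 h 2 min
Fri: 7:52 AM–2:18 PM = 6 h 26 min
Sat: 9:42 AM–8:06 PM = 10 h 24 min
Sun: 6:03 AM–12:44 PM = 6 h 41 min
Thu reg 8 h 2 min / OT 0 h 0 min; Fri reg 6 h 26 min / OT 0 h 0 min; Sat reg 9 h 0 min / OT 1 h 24 min; Sun reg 6 h 41 min / OT 0 h 0 min.
Totals: regular 30 h 9 min, overtime 1 h 24 min.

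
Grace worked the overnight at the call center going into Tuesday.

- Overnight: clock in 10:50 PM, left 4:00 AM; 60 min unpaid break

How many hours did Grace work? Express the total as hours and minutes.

4 h 10 min

Overnight: 10:50 PM → midnight = 1 h 10 min; midnight → 4:00 AM = 4 h 0 min; span 5 h 10 min; less 60 min break → 4 h 10 min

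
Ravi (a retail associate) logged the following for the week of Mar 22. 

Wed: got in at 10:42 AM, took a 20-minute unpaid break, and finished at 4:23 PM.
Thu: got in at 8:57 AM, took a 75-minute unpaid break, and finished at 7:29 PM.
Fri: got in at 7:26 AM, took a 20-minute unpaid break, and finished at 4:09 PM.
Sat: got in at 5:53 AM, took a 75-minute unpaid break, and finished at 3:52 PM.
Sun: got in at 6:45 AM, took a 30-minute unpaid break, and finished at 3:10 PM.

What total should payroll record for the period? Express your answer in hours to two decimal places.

Wed: 10:42 AM–4:23 PM = 5 h 41 min; less 20 min break → 5 h 21 min
Thu: 8:57 AM–7:29 PM = 10 h 32 min; less 75 min break → 9 h 17 min
Fri: 7:26 AM–4:09 PM = 8 h 43 min; less 20 min break → 8 h 23 min
Sat: 5:53 AM–3:52 PM = 9 h 59 min; less 75 min break → 8 h 44 min
Sun: 6:45 AM–3:10 PM = 8 h 25 min; less 30 min break → 7 h 55 min
Total: 5 h 21 min + 9 h 17 min + 8 h 23 min + 8 h 44 min + 7 h 55 min = 39 h 40 min.

39.67 hours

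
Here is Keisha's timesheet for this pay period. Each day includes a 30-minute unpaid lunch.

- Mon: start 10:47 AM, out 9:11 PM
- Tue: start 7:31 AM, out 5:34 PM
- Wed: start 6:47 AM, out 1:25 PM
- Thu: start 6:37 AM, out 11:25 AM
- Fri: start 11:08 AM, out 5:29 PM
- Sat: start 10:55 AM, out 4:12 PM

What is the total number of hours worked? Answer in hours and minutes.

40 h 31 min

Mon: 10:47 AM–9:11 PM = 10 h 24 min; less 30 min break → 9 h 54 min
Tue: 7:31 AM–5:34 PM = 10 h 3 min; less 30 min break → 9 h 33 min
Wed: 6:47 AM–1:25 PM = 6 h 38 min; less 30 min break → 6 h 8 min
Thu: 6:37 AM–11:25 AM = 4 h 48 min; less 30 min break → 4 h 18 min
Fri: 11:08 AM–5:29 PM = 6 h 21 min; less 30 min break → 5 h 51 min
Sat: 10:55 AM–4:12 PM = 5 h 17 min; less 30 min break → 4 h 47 min
Total: 9 h 54 min + 9 h 33 min + 6 h 8 min + 4 h 18 min + 5 h 51 min + 4 h 47 min = 40 h 31 min.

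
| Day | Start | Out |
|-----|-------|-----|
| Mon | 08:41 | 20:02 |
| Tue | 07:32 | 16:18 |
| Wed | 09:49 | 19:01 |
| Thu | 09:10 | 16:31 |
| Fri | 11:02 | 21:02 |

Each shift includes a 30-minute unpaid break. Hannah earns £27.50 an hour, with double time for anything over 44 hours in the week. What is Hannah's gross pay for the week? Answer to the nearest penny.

Mon: 08:41–20:02 = 11 h 21 min; less 30 min break → 10 h 51 min
Tue: 07:32–16:18 = 8 h 46 min; less 30 min break → 8 h 16 min
Wed: 09:49–19:01 = 9 h 12 min; less 30 min break → 8 h 42 min
Thu: 09:10–16:31 = 7 h 21 min; less 30 min break → 6 h 51 min
Fri: 11:02–21:02 = 10 h 0 min; less 30 min break → 9 h 30 min
Total worked: 44 h 10 min = 2650 min.
Regular 44 h 0 min = 2640 min at £27.50/h; overtime 0 h 10 min = 10 min at £55.00/h.
Pay = (2640 × £27.50 + 10 × £55.00) ÷ 60 = £1219.17.

£1219.17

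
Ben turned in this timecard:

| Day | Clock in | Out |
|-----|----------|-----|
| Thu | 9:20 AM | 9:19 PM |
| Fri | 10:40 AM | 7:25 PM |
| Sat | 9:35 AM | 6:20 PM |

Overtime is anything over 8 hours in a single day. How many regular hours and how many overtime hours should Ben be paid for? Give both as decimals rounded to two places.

Thu: 9:20 AM–9:19 PM = 11 h 59 min
Fri: 10:40 AM–7:25 PM = 8 h 45 min
Sat: 9:35 AM–6:20 PM = 8 h 45 min
Thu reg 8 h 0 min / OT 3 h 59 min; Fri reg 8 h 0 min / OT 0 h 45 min; Sat reg 8 h 0 min / OT 0 h 45 min.
Totals: regular 24 h 0 min, overtime 5 h 29 min.

Regular 24.00 hours, overtime 5.48 hours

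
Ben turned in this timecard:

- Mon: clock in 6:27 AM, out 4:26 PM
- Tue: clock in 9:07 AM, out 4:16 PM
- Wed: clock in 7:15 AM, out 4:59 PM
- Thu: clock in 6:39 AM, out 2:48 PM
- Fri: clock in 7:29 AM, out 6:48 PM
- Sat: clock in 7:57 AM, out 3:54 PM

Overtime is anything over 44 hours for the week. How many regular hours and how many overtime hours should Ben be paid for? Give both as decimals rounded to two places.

Regular 44.00 hours, overtime 10.28 hours

Mon: 6:27 AM–4:26 PM = 9 h 59 min
Tue: 9:07 AM–4:16 PM = 7 h 9 min
Wed: 7:15 AM–4:59 PM = 9 h 44 min
Thu: 6:39 AM–2:48 PM = 8 h 9 min
Fri: 7:29 AM–6:48 PM = 11 h 19 min
Sat: 7:57 AM–3:54 PM = 7 h 57 min
Total worked: 54 h 17 min = 54.28 h.
Threshold 44 h → overtime 10 h 17 min, regular 44 h 0 min.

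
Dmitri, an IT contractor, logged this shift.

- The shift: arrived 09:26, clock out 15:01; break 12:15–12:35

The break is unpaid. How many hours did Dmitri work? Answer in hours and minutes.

The shift: 09:26–15:01 = 5 h 35 min; less 20 min break → 5 h 15 min

5 h 15 min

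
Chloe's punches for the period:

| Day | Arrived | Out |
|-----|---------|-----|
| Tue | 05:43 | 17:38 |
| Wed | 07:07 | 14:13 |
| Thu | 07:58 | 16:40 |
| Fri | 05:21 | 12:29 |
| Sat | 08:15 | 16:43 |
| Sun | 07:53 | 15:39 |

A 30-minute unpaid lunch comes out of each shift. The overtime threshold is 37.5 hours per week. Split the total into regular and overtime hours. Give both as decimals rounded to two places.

Tue: 05:43–17:38 = 11 h 55 min; less 30 min break → 11 h 25 min
Wed: 07:07–14:13 = 7 h 6 min; less 30 min break → 6 h 36 min
Thu: 07:58–16:40 = 8 h 42 min; less 30 min break → 8 h 12 min
Fri: 05:21–12:29 = 7 h 8 min; less 30 min break → 6 h 38 min
Sat: 08:15–16:43 = 8 h 28 min; less 30 min break → 7 h 58 min
Sun: 07:53–15:39 = 7 h 46 min; less 30 min break → 7 h 16 min
Total worked: 48 h 5 min = 48.08 h.
Threshold 37.5 h → overtime 10 h 35 min, regular 37 h 30 min.

Regular 37.50 hours, overtime 10.58 hours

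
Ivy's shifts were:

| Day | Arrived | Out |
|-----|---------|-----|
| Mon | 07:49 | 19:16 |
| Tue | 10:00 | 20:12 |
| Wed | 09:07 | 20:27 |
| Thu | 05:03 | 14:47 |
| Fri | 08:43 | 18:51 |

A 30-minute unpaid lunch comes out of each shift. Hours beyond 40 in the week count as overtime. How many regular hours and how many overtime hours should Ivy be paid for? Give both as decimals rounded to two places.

Mon: 07:49–19:16 = 11 h 27 min; less 30 min break → 10 h 57 min
Tue: 10:00–20:12 = 10 h 12 min; less 30 min break → 9 h 42 min
Wed: 09:07–20:27 = 11 h 20 min; less 30 min break → 10 h 50 min
Thu: 05:03–14:47 = 9 h 44 min; less 30 min break → 9 h 14 min
Fri: 08:43–18:51 = 10 h 8 min; less 30 min break → 9 h 38 min
Total worked: 50 h 21 min = 50.35 h.
Threshold 40 h → overtime 10 h 21 min, regular 40 h 0 min.

Regular 40.00 hours, overtime 10.35 hours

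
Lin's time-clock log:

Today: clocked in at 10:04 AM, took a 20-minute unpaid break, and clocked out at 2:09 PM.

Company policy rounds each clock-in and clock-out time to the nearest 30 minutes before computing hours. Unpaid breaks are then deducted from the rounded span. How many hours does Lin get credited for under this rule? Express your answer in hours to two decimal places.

Today: in 10:04 AM→10:00 AM, out 2:09 PM→2:00 PM; 4 h 0 min − 20 min = 3 h 40 min

3.67 hours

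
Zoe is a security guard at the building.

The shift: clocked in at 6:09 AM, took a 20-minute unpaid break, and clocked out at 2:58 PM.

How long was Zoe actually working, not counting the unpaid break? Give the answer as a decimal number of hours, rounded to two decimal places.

The shift: 6:09 AM–2:58 PM = 8 h 49 min; less 20 min break → 8 h 29 min

8.48 hours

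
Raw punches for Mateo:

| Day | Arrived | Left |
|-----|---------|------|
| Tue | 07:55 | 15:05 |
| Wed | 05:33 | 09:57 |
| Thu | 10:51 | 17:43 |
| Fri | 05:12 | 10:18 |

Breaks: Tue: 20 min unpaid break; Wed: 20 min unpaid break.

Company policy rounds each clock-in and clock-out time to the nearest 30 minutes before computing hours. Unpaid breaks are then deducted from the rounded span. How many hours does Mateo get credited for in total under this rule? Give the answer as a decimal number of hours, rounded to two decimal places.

22.83 hours

Tue: in 07:55→08:00, out 15:05→15:00; 7 h 0 min − 20 min = 6 h 40 min
Wed: in 05:33→05:30, out 09:57→10:00; 4 h 30 min − 20 min = 4 h 10 min
Thu: in 10:51→11:00, out 17:43→17:30; 6 h 30 min
Fri: in 05:12→05:00, out 10:18→10:30; 5 h 30 min
Total credited: 22 h 50 min.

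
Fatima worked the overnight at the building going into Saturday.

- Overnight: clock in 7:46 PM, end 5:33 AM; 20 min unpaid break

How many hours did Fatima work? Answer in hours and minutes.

Overnight: 7:46 PM → midnight = 4 h 14 min; midnight → 5:33 AM = 5 h 33 min; span 9 h 47 min; less 20 min break → 9 h 27 min

9 h 27 min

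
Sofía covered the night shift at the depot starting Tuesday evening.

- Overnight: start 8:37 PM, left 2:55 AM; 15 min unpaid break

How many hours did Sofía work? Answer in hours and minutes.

Overnight: 8:37 PM → midnight = 3 h 23 min; midnight → 2:55 AM = 2 h 55 min; span 6 h 18 min; less 15 min break → 6 h 3 min

6 h 3 min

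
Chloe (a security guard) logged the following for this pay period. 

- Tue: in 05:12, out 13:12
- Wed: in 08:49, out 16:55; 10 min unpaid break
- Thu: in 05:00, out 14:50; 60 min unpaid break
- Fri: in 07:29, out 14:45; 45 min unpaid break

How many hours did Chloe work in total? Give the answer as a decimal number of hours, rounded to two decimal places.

31.28 hours

Tue: 05:12–13:12 = 8 h 0 min
Wed: 08:49–16:55 = 8 h 6 min; less 10 min break → 7 h 56 min
Thu: 05:00–14:50 = 9 h 50 min; less 60 min break → 8 h 50 min
Fri: 07:29–14:45 = 7 h 16 min; less 45 min break → 6 h 31 min
Total: 8 h 0 min + 7 h 56 min + 8 h 50 min + 6 h 31 min = 31 h 17 min.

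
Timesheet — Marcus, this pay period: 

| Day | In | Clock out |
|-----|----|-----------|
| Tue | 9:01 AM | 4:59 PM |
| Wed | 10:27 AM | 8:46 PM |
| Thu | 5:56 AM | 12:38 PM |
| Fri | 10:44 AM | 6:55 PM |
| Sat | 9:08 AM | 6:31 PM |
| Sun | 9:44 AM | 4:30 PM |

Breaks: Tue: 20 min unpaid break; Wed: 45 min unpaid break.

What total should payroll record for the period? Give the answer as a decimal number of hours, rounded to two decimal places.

Tue: 9:01 AM–4:59 PM = 7 h 58 min; less 20 min break → 7 h 38 min
Wed: 10:27 AM–8:46 PM = 10 h 19 min; less 45 min break → 9 h 34 min
Thu: 5:56 AM–12:38 PM = 6 h 42 min
Fri: 10:44 AM–6:55 PM = 8 h 11 min
Sat: 9:08 AM–6:31 PM = 9 h 23 min
Sun: 9:44 AM–4:30 PM = 6 h 46 min
Total: 7 h 38 min + 9 h 34 min + 6 h 42 min + 8 h 11 min + 9 h 23 min + 6 h 46 min = 48 h 14 min.

48.23 hours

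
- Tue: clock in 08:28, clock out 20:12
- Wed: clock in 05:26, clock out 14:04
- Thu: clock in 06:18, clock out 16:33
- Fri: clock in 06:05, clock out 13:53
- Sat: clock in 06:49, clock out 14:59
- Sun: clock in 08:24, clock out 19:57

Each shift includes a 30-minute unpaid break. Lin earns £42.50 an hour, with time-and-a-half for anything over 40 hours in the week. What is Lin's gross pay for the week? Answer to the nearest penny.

Tue: 08:28–20:12 = 11 h 44 min; less 30 min break → 11 h 14 min
Wed: 05:26–14:04 = 8 h 38 min; less 30 min break → 8 h 8 min
Thu: 06:18–16:33 = 10 h 15 min; less 30 min break → 9 h 45 min
Fri: 06:05–13:53 = 7 h 48 min; less 30 min break → 7 h 18 min
Sat: 06:49–14:59 = 8 h 10 min; less 30 min break → 7 h 40 min
Sun: 08:24–19:57 = 11 h 33 min; less 30 min break → 11 h 3 min
Total worked: 55 h 8 min = 3308 min.
Regular 40 h 0 min = 2400 min at £42.50/h; overtime 15 h 8 min = 908 min at £63.75/h.
Pay = (2400 × £42.50 + 908 × £63.75) ÷ 60 = £2664.75.

£2664.75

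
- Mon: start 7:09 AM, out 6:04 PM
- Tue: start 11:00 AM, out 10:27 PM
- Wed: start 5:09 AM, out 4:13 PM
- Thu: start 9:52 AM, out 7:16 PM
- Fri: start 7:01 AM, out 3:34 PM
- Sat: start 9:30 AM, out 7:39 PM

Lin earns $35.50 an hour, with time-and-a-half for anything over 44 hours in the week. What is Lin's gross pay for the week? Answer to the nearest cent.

Mon: 7:09 AM–6:04 PM = 10 h 55 min
Tue: 11:00 AM–10:27 PM = 11 h 27 min
Wed: 5:09 AM–4:13 PM = 11 h 4 min
Thu: 9:52 AM–7:16 PM = 9 h 24 min
Fri: 7:01 AM–3:34 PM = 8 h 33 min
Sat: 9:30 AM–7:39 PM = 10 h 9 min
Total worked: 61 h 32 min = 3692 min.
Regular 44 h 0 min = 2640 min at $35.50/h; overtime 17 h 32 min = 1052 min at $53.25/h.
Pay = (2640 × $35.50 + 1052 × $53.25) ÷ 60 = $2495.65.

$2495.65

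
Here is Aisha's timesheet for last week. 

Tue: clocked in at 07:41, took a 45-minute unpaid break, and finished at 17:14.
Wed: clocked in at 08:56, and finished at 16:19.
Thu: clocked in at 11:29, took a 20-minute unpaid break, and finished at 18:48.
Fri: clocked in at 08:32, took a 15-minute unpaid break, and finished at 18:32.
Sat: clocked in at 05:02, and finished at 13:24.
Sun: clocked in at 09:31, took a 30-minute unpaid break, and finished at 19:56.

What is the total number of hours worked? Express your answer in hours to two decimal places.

Tue: 07:41–17:14 = 9 h 33 min; less 45 min break → 8 h 48 min
Wed: 08:56–16:19 = 7 h 23 min
Thu: 11:29–18:48 = 7 h 19 min; less 20 min break → 6 h 59 min
Fri: 08:32–18:32 = 10 h 0 min; less 15 min break → 9 h 45 min
Sat: 05:02–13:24 = 8 h 22 min
Sun: 09:31–19:56 = 10 h 25 min; less 30 min break → 9 h 55 min
Total: 8 h 48 min + 7 h 23 min + 6 h 59 min + 9 h 45 min + 8 h 22 min + 9 h 55 min = 51 h 12 min.

51.20 hours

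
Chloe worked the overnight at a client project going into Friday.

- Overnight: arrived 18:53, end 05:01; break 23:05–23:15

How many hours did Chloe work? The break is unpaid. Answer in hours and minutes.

9 h 58 min

Overnight: 18:53 → midnight = 5 h 7 min; midnight → 05:01 = 5 h 1 min; span 10 h 8 min; less 10 min break → 9 h 58 min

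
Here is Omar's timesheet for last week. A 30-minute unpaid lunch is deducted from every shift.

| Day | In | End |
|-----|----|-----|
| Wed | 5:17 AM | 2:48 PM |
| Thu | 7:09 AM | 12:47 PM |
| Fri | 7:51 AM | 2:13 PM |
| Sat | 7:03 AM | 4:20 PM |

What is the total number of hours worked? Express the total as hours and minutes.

28 h 48 min

Wed: 5:17 AM–2:48 PM = 9 h 31 min; less 30 min break → 9 h 1 min
Thu: 7:09 AM–12:47 PM = 5 h 38 min; less 30 min break → 5 h 8 min
Fri: 7:51 AM–2:13 PM = 6 h 22 min; less 30 min break → 5 h 52 min
Sat: 7:03 AM–4:20 PM = 9 h 17 min; less 30 min break → 8 h 47 min
Total: 9 h 1 min + 5 h 8 min + 5 h 52 min + 8 h 47 min = 28 h 48 min.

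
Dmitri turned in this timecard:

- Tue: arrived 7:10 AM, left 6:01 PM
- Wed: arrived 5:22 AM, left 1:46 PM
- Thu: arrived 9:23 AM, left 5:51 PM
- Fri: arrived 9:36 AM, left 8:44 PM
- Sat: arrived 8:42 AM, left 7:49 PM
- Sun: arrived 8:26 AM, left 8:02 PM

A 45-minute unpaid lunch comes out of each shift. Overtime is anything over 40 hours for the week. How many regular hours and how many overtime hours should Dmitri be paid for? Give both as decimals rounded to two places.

Regular 40.00 hours, overtime 17.07 hours

Tue: 7:10 AM–6:01 PM = 10 h 51 min; less 45 min break → 10 h 6 min
Wed: 5:22 AM–1:46 PM = 8 h 24 min; less 45 min break → 7 h 39 min
Thu: 9:23 AM–5:51 PM = 8 h 28 min; less 45 min break → 7 h 43 min
Fri: 9:36 AM–8:44 PM = 11 h 8 min; less 45 min break → 10 h 23 min
Sat: 8:42 AM–7:49 PM = 11 h 7 min; less 45 min break → 10 h 22 min
Sun: 8:26 AM–8:02 PM = 11 h 36 min; less 45 min break → 10 h 51 min
Total worked: 57 h 4 min = 57.07 h.
Threshold 40 h → overtime 17 h 4 min, regular 40 h 0 min.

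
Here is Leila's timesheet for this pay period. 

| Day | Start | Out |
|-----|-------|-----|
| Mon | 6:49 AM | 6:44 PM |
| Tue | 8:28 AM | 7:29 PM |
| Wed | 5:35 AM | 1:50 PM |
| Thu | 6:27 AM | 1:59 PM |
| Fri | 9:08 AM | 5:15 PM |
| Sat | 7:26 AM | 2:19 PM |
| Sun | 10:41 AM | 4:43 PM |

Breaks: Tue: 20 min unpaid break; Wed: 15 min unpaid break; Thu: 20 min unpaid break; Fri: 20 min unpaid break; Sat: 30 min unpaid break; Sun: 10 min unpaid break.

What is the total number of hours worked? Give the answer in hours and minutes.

57 h 50 min

Mon: 6:49 AM–6:44 PM = 11 h 55 min
Tue: 8:28 AM–7:29 PM = 11 h 1 min; less 20 min break → 10 h 41 min
Wed: 5:35 AM–1:50 PM = 8 h 15 min; less 15 min break → 8 h 0 min
Thu: 6:27 AM–1:59 PM = 7 h 32 min; less 20 min break → 7 h 12 min
Fri: 9:08 AM–5:15 PM = 8 h 7 min; less 20 min break → 7 h 47 min
Sat: 7:26 AM–2:19 PM = 6 h 53 min; less 30 min break → 6 h 23 min
Sun: 10:41 AM–4:43 PM = 6 h 2 min; less 10 min break → 5 h 52 min
Total: 11 h 55 min + 10 h 41 min + 8 h 0 min + 7 h 12 min + 7 h 47 min + 6 h 23 min + 5 h 52 min = 57 h 50 min.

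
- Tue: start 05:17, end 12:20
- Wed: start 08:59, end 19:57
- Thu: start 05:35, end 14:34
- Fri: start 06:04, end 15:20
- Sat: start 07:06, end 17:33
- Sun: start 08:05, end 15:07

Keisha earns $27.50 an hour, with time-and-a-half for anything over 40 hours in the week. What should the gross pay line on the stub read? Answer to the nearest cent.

Tue: 05:17–12:20 = 7 h 3 min
Wed: 08:59–19:57 = 10 h 58 min
Thu: 05:35–14:34 = 8 h 59 min
Fri: 06:04–15:20 = 9 h 16 min
Sat: 07:06–17:33 = 10 h 27 min
Sun: 08:05–15:07 = 7 h 2 min
Total worked: 53 h 45 min = 3225 min.
Regular 40 h 0 min = 2400 min at $27.50/h; overtime 13 h 45 min = 825 min at $41.25/h.
Pay = (2400 × $27.50 + 825 × $41.25) ÷ 60 = $1667.19.

$1667.19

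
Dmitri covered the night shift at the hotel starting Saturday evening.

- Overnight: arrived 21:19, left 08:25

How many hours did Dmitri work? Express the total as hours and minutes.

11 h 6 min

Overnight: 21:19 → midnight = 2 h 41 min; midnight → 08:25 = 8 h 25 min; span 11 h 6 min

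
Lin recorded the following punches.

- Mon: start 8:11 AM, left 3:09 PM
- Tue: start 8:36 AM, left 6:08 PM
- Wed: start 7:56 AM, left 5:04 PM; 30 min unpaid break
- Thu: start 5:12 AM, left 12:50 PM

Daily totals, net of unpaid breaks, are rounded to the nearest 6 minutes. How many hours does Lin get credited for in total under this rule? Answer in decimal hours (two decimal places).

32.70 hours

Mon: 8:11 AM–3:09 PM = 6 h 58 min → rounds to 7 h 0 min
Tue: 8:36 AM–6:08 PM = 9 h 32 min → rounds to 9 h 30 min
Wed: 7:56 AM–5:04 PM = 9 h 8 min − 30 min = 8 h 38 min → rounds to 8 h 36 min
Thu: 5:12 AM–12:50 PM = 7 h 38 min → rounds to 7 h 36 min
Total credited: 32 h 42 min.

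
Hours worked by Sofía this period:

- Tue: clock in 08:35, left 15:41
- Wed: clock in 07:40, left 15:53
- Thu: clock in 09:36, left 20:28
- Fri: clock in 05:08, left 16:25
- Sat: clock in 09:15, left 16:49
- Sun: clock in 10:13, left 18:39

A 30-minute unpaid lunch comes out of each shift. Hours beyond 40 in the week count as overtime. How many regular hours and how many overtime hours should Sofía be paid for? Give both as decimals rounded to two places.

Tue: 08:35–15:41 = 7 h 6 min; less 30 min break → 6 h 36 min
Wed: 07:40–15:53 = 8 h 13 min; less 30 min break → 7 h 43 min
Thu: 09:36–20:28 = 10 h 52 min; less 30 min break → 10 h 22 min
Fri: 05:08–16:25 = 11 h 17 min; less 30 min break → 10 h 47 min
Sat: 09:15–16:49 = 7 h 34 min; less 30 min break → 7 h 4 min
Sun: 10:13–18:39 = 8 h 26 min; less 30 min break → 7 h 56 min
Total worked: 50 h 28 min = 50.47 h.
Threshold 40 h → overtime 10 h 28 min, regular 40 h 0 min.

Regular 40.00 hours, overtime 10.47 hours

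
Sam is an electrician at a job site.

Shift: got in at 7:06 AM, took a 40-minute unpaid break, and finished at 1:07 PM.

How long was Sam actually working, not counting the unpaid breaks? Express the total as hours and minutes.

5 h 21 min

Shift: 7:06 AM–1:07 PM = 6 h 1 min; less 40 min break → 5 h 21 min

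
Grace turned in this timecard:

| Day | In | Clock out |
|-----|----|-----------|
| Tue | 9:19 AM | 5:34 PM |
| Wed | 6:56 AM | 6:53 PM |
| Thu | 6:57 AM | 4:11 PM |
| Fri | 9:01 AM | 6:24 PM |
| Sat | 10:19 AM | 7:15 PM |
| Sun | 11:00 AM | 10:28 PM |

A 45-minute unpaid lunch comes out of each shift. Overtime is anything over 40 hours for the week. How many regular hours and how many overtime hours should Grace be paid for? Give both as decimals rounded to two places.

Tue: 9:19 AM–5:34 PM = 8 h 15 min; less 45 min break → 7 h 30 min
Wed: 6:56 AM–6:53 PM = 11 h 57 min; less 45 min break → 11 h 12 min
Thu: 6:57 AM–4:11 PM = 9 h 14 min; less 45 min break → 8 h 29 min
Fri: 9:01 AM–6:24 PM = 9 h 23 min; less 45 min break → 8 h 38 min
Sat: 10:19 AM–7:15 PM = 8 h 56 min; less 45 min break → 8 h 11 min
Sun: 11:00 AM–10:28 PM = 11 h 28 min; less 45 min break → 10 h 43 min
Total worked: 54 h 43 min = 54.72 h.
Threshold 40 h → overtime 14 h 43 min, regular 40 h 0 min.

Regular 40.00 hours, overtime 14.72 hours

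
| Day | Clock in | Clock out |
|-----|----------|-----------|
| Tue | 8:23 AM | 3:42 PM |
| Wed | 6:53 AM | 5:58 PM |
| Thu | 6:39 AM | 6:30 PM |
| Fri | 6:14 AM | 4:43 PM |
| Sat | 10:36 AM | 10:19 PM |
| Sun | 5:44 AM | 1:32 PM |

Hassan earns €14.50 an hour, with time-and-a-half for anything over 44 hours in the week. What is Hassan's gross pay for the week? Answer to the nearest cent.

€991.44

Tue: 8:23 AM–3:42 PM = 7 h 19 min
Wed: 6:53 AM–5:58 PM = 11 h 5 min
Thu: 6:39 AM–6:30 PM = 11 h 51 min
Fri: 6:14 AM–4:43 PM = 10 h 29 min
Sat: 10:36 AM–10:19 PM = 11 h 43 min
Sun: 5:44 AM–1:32 PM = 7 h 48 min
Total worked: 60 h 15 min = 3615 min.
Regular 44 h 0 min = 2640 min at €14.50/h; overtime 16 h 15 min = 975 min at €21.75/h.
Pay = (2640 × €14.50 + 975 × €21.75) ÷ 60 = €991.44.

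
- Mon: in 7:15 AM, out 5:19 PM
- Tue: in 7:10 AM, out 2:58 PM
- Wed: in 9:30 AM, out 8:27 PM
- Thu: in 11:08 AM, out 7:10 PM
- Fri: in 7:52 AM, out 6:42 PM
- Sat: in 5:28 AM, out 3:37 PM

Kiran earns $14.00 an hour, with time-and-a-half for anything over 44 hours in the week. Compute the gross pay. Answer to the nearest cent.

$906.50

Mon: 7:15 AM–5:19 PM = 10 h 4 min
Tue: 7:10 AM–2:58 PM = 7 h 48 min
Wed: 9:30 AM–8:27 PM = 10 h 57 min
Thu: 11:08 AM–7:10 PM = 8 h 2 min
Fri: 7:52 AM–6:42 PM = 10 h 50 min
Sat: 5:28 AM–3:37 PM = 10 h 9 min
Total worked: 57 h 50 min = 3470 min.
Regular 44 h 0 min = 2640 min at $14.00/h; overtime 13 h 50 min = 830 min at $21.00/h.
Pay = (2640 × $14.00 + 830 × $21.00) ÷ 60 = $906.50.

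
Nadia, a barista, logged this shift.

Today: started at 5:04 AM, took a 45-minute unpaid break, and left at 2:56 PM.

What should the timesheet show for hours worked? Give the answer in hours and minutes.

9 h 7 min

Today: 5:04 AM–2:56 PM = 9 h 52 min; less 45 min break → 9 h 7 min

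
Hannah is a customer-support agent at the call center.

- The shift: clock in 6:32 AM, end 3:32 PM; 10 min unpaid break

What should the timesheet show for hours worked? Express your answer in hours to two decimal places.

8.83 hours

The shift: 6:32 AM–3:32 PM = 9 h 0 min; less 10 min break → 8 h 50 min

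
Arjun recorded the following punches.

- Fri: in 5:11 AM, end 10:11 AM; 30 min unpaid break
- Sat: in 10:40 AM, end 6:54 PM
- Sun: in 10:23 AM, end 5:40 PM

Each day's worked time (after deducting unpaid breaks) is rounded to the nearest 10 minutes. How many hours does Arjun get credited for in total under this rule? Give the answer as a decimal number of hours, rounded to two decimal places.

20.00 hours

Fri: 5:11 AM–10:11 AM = 5 h 0 min − 30 min = 4 h 30 min → rounds to 4 h 30 min
Sat: 10:40 AM–6:54 PM = 8 h 14 min → rounds to 8 h 10 min
Sun: 10:23 AM–5:40 PM = 7 h 17 min → rounds to 7 h 20 min
Total credited: 20 h 0 min.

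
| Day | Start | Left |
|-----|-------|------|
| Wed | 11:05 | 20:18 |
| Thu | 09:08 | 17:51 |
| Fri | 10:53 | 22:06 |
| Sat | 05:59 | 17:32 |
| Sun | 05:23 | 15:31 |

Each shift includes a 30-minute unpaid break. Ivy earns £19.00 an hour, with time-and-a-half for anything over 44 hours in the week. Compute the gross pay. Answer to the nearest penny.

Wed: 11:05–20:18 = 9 h 13 min; less 30 min break → 8 h 43 min
Thu: 09:08–17:51 = 8 h 43 min; less 30 min break → 8 h 13 min
Fri: 10:53–22:06 = 11 h 13 min; less 30 min break → 10 h 43 min
Sat: 05:59–17:32 = 11 h 33 min; less 30 min break → 11 h 3 min
Sun: 05:23–15:31 = 10 h 8 min; less 30 min break → 9 h 38 min
Total worked: 48 h 20 min = 2900 min.
Regular 44 h 0 min = 2640 min at £19.00/h; overtime 4 h 20 min = 260 min at £28.50/h.
Pay = (2640 × £19.00 + 260 × £28.50) ÷ 60 = £959.50.

£959.50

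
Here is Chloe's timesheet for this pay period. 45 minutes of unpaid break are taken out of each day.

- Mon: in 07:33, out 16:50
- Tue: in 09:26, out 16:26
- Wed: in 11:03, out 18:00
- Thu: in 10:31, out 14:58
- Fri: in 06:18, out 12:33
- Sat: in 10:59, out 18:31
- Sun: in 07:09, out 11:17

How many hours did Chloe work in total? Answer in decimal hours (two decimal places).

40.35 hours

Mon: 07:33–16:50 = 9 h 17 min; less 45 min break → 8 h 32 min
Tue: 09:26–16:26 = 7 h 0 min; less 45 min break → 6 h 15 min
Wed: 11:03–18:00 = 6 h 57 min; less 45 min break → 6 h 12 min
Thu: 10:31–14:58 = 4 h 27 min; less 45 min break → 3 h 42 min
Fri: 06:18–12:33 = 6 h 15 min; less 45 min break → 5 h 30 min
Sat: 10:59–18:31 = 7 h 32 min; less 45 min break → 6 h 47 min
Sun: 07:09–11:17 = 4 h 8 min; less 45 min break → 3 h 23 min
Total: 8 h 32 min + 6 h 15 min + 6 h 12 min + 3 h 42 min + 5 h 30 min + 6 h 47 min + 3 h 23 min = 40 h 21 min.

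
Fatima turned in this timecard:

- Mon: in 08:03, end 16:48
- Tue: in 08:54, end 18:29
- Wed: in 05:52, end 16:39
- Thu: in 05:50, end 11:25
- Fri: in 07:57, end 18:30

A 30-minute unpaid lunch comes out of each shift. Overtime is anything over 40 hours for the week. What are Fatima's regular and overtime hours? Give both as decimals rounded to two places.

Regular 40.00 hours, overtime 2.75 hours

Mon: 08:03–16:48 = 8 h 45 min; less 30 min break → 8 h 15 min
Tue: 08:54–18:29 = 9 h 35 min; less 30 min break → 9 h 5 min
Wed: 05:52–16:39 = 10 h 47 min; less 30 min break → 10 h 17 min
Thu: 05:50–11:25 = 5 h 35 min; less 30 min break → 5 h 5 min
Fri: 07:57–18:30 = 10 h 33 min; less 30 min break → 10 h 3 min
Total worked: 42 h 45 min = 42.75 h.
Threshold 40 h → overtime 2 h 45 min, regular 40 h 0 min.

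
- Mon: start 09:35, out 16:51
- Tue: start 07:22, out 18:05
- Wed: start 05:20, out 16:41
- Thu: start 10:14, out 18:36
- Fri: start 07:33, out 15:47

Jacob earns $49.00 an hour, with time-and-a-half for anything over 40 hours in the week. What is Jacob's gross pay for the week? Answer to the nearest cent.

Mon: 09:35–16:51 = 7 h 16 min
Tue: 07:22–18:05 = 10 h 43 min
Wed: 05:20–16:41 = 11 h 21 min
Thu: 10:14–18:36 = 8 h 22 min
Fri: 07:33–15:47 = 8 h 14 min
Total worked: 45 h 56 min = 2756 min.
Regular 40 h 0 min = 2400 min at $49.00/h; overtime 5 h 56 min = 356 min at $73.50/h.
Pay = (2400 × $49.00 + 356 × $73.50) ÷ 60 = $2396.10.

$2396.10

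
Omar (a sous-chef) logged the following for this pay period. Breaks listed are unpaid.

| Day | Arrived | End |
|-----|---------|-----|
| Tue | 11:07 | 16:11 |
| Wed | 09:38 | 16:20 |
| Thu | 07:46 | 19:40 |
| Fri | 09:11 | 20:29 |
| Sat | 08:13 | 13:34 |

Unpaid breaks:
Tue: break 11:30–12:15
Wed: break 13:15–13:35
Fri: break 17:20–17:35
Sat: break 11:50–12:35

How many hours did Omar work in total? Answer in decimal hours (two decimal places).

38.23 hours

Tue: 11:07–16:11 = 5 h 4 min; less 45 min break → 4 h 19 min
Wed: 09:38–16:20 = 6 h 42 min; less 20 min break → 6 h 22 min
Thu: 07:46–19:40 = 11 h 54 min
Fri: 09:11–20:29 = 11 h 18 min; less 15 min break → 11 h 3 min
Sat: 08:13–13:34 = 5 h 21 min; less 45 min break → 4 h 36 min
Total: 4 h 19 min + 6 h 22 min + 11 h 54 min + 11 h 3 min + 4 h 36 min = 38 h 14 min.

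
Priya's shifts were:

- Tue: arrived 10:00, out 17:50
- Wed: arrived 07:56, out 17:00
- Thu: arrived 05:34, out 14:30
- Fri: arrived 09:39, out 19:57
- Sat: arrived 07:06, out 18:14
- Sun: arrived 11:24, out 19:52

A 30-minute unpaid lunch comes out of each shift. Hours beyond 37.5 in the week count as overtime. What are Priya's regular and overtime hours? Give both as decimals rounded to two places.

Tue: 10:00–17:50 = 7 h 50 min; less 30 min break → 7 h 20 min
Wed: 07:56–17:00 = 9 h 4 min; less 30 min break → 8 h 34 min
Thu: 05:34–14:30 = 8 h 56 min; less 30 min break → 8 h 26 min
Fri: 09:39–19:57 = 10 h 18 min; less 30 min break → 9 h 48 min
Sat: 07:06–18:14 = 11 h 8 min; less 30 min break → 10 h 38 min
Sun: 11:24–19:52 = 8 h 28 min; less 30 min break → 7 h 58 min
Total worked: 52 h 44 min = 52.73 h.
Threshold 37.5 h → overtime 15 h 14 min, regular 37 h 30 min.

Regular 37.50 hours, overtime 15.23 hours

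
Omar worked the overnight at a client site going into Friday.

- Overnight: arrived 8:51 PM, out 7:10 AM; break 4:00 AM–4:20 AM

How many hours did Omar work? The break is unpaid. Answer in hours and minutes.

Overnight: 8:51 PM → midnight = 3 h 9 min; midnight → 7:10 AM = 7 h 10 min; span 10 h 19 min; less 20 min break → 9 h 59 min

9 h 59 min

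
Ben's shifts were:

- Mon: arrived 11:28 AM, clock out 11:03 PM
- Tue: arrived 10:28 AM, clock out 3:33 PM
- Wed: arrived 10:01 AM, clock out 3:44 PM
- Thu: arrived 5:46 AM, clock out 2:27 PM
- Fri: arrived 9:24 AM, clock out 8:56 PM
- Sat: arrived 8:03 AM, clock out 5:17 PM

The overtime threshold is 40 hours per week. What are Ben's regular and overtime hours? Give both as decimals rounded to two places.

Mon: 11:28 AM–11:03 PM = 11 h 35 min
Tue: 10:28 AM–3:33 PM = 5 h 5 min
Wed: 10:01 AM–3:44 PM = 5 h 43 min
Thu: 5:46 AM–2:27 PM = 8 h 41 min
Fri: 9:24 AM–8:56 PM = 11 h 32 min
Sat: 8:03 AM–5:17 PM = 9 h 14 min
Total worked: 51 h 50 min = 51.83 h.
Threshold 40 h → overtime 11 h 50 min, regular 40 h 0 min.

Regular 40.00 hours, overtime 11.83 hours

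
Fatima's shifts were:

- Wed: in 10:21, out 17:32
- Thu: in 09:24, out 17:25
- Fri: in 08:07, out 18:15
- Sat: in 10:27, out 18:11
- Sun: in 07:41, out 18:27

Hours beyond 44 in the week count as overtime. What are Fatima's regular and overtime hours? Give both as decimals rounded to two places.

Regular 43.83 hours, overtime 0.00 hours

Wed: 10:21–17:32 = 7 h 11 min
Thu: 09:24–17:25 = 8 h 1 min
Fri: 08:07–18:15 = 10 h 8 min
Sat: 10:27–18:11 = 7 h 44 min
Sun: 07:41–18:27 = 10 h 46 min
Total worked: 43 h 50 min = 43.83 h.
Threshold 44 h → overtime 0 h 0 min, regular 43 h 50 min.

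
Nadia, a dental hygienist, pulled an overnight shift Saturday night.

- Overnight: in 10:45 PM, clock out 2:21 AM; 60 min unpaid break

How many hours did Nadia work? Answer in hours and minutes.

Overnight: 10:45 PM → midnight = 1 h 15 min; midnight → 2:21 AM = 2 h 21 min; span 3 h 36 min; less 60 min break → 2 h 36 min

2 h 36 min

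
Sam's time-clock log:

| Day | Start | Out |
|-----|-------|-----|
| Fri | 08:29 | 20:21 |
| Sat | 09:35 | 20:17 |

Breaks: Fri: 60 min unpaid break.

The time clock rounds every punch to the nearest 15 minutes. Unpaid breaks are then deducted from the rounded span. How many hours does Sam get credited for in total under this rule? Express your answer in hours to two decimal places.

21.50 hours

Fri: in 08:29→08:30, out 20:21→20:15; 11 h 45 min − 60 min = 10 h 45 min
Sat: in 09:35→09:30, out 20:17→20:15; 10 h 45 min
Total credited: 21 h 30 min.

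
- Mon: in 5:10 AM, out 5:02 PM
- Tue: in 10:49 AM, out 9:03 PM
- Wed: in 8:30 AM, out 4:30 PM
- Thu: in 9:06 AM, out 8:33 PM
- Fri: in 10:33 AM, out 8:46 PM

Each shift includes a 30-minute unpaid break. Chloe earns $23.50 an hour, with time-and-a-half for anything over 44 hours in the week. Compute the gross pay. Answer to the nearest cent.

Mon: 5:10 AM–5:02 PM = 11 h 52 min; less 30 min break → 11 h 22 min
Tue: 10:49 AM–9:03 PM = 10 h 14 min; less 30 min break → 9 h 44 min
Wed: 8:30 AM–4:30 PM = 8 h 0 min; less 30 min break → 7 h 30 min
Thu: 9:06 AM–8:33 PM = 11 h 27 min; less 30 min break → 10 h 57 min
Fri: 10:33 AM–8:46 PM = 10 h 13 min; less 30 min break → 9 h 43 min
Total worked: 49 h 16 min = 2956 min.
Regular 44 h 0 min = 2640 min at $23.50/h; overtime 5 h 16 min = 316 min at $35.25/h.
Pay = (2640 × $23.50 + 316 × $35.25) ÷ 60 = $1219.65.

$1219.65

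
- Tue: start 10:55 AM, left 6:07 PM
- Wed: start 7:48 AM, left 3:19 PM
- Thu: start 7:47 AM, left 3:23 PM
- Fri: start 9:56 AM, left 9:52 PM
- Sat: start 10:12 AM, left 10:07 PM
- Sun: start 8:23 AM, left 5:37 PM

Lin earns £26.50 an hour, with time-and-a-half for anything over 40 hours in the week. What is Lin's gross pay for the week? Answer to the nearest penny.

£1672.15

Tue: 10:55 AM–6:07 PM = 7 h 12 min
Wed: 7:48 AM–3:19 PM = 7 h 31 min
Thu: 7:47 AM–3:23 PM = 7 h 36 min
Fri: 9:56 AM–9:52 PM = 11 h 56 min
Sat: 10:12 AM–10:07 PM = 11 h 55 min
Sun: 8:23 AM–5:37 PM = 9 h 14 min
Total worked: 55 h 24 min = 3324 min.
Regular 40 h 0 min = 2400 min at £26.50/h; overtime 15 h 24 min = 924 min at £39.75/h.
Pay = (2400 × £26.50 + 924 × £39.75) ÷ 60 = £1672.15.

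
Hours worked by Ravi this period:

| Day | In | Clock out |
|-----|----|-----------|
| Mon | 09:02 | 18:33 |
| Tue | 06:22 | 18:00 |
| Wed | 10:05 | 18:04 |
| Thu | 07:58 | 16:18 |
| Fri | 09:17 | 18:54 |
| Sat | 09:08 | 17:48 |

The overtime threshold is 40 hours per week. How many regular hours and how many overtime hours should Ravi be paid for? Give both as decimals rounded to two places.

Regular 40.00 hours, overtime 15.75 hours

Mon: 09:02–18:33 = 9 h 31 min
Tue: 06:22–18:00 = 11 h 38 min
Wed: 10:05–18:04 = 7 h 59 min
Thu: 07:58–16:18 = 8 h 20 min
Fri: 09:17–18:54 = 9 h 37 min
Sat: 09:08–17:48 = 8 h 40 min
Total worked: 55 h 45 min = 55.75 h.
Threshold 40 h → overtime 15 h 45 min, regular 40 h 0 min.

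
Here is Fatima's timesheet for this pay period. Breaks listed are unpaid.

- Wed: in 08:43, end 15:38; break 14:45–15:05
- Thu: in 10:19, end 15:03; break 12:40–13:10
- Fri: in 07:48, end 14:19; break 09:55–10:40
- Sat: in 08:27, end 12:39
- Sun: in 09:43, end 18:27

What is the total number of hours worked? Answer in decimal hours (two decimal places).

Wed: 08:43–15:38 = 6 h 55 min; less 20 min break → 6 h 35 min
Thu: 10:19–15:03 = 4 h 44 min; less 30 min break → 4 h 14 min
Fri: 07:48–14:19 = 6 h 31 min; less 45 min break → 5 h 46 min
Sat: 08:27–12:39 = 4 h 12 min
Sun: 09:43–18:27 = 8 h 44 min
Total: 6 h 35 min + 4 h 14 min + 5 h 46 min + 4 h 12 min + 8 h 44 min = 29 h 31 min.

29.52 hours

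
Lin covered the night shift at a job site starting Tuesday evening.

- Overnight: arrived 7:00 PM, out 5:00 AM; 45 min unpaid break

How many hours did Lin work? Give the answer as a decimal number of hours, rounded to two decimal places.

Overnight: 7:00 PM → midnight = 5 h 0 min; midnight → 5:00 AM = 5 h 0 min; span 10 h 0 min; less 45 min break → 9 h 15 min

9.25 hours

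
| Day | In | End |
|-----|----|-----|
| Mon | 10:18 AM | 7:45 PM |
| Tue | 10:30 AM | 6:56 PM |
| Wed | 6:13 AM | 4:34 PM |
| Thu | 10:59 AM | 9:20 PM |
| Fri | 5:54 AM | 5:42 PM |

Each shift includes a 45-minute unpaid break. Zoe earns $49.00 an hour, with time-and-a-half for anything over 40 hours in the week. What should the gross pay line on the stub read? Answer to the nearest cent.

$2447.55

Mon: 10:18 AM–7:45 PM = 9 h 27 min; less 45 min break → 8 h 42 min
Tue: 10:30 AM–6:56 PM = 8 h 26 min; less 45 min break → 7 h 41 min
Wed: 6:13 AM–4:34 PM = 10 h 21 min; less 45 min break → 9 h 36 min
Thu: 10:59 AM–9:20 PM = 10 h 21 min; less 45 min break → 9 h 36 min
Fri: 5:54 AM–5:42 PM = 11 h 48 min; less 45 min break → 11 h 3 min
Total worked: 46 h 38 min = 2798 min.
Regular 40 h 0 min = 2400 min at $49.00/h; overtime 6 h 38 min = 398 min at $73.50/h.
Pay = (2400 × $49.00 + 398 × $73.50) ÷ 60 = $2447.55.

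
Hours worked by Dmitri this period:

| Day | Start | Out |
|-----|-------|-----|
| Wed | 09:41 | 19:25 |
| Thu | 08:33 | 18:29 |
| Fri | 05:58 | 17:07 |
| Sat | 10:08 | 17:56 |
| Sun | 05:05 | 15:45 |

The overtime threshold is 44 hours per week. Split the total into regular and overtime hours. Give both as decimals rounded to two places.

Wed: 09:41–19:25 = 9 h 44 min
Thu: 08:33–18:29 = 9 h 56 min
Fri: 05:58–17:07 = 11 h 9 min
Sat: 10:08–17:56 = 7 h 48 min
Sun: 05:05–15:45 = 10 h 40 min
Total worked: 49 h 17 min = 49.28 h.
Threshold 44 h → overtime 5 h 17 min, regular 44 h 0 min.

Regular 44.00 hours, overtime 5.28 hours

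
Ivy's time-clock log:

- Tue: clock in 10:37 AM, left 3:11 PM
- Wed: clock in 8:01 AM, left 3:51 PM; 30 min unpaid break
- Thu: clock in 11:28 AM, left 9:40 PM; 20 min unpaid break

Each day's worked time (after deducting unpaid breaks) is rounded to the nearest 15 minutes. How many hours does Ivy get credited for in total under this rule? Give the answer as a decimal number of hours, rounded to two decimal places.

21.50 hours

Tue: 10:37 AM–3:11 PM = 4 h 34 min → rounds to 4 h 30 min
Wed: 8:01 AM–3:51 PM = 7 h 50 min − 30 min = 7 h 20 min → rounds to 7 h 15 min
Thu: 11:28 AM–9:40 PM = 10 h 12 min − 20 min = 9 h 52 min → rounds to 9 h 45 min
Total credited: 21 h 30 min.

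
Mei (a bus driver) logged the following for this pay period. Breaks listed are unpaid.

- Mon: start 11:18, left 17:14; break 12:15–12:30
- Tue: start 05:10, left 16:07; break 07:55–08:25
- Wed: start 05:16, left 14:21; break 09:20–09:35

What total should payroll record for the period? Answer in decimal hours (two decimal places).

24.97 hours

Mon: 11:18–17:14 = 5 h 56 min; less 15 min break → 5 h 41 min
Tue: 05:10–16:07 = 10 h 57 min; less 30 min break → 10 h 27 min
Wed: 05:16–14:21 = 9 h 5 min; less 15 min break → 8 h 50 min
Total: 5 h 41 min + 10 h 27 min + 8 h 50 min = 24 h 58 min.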